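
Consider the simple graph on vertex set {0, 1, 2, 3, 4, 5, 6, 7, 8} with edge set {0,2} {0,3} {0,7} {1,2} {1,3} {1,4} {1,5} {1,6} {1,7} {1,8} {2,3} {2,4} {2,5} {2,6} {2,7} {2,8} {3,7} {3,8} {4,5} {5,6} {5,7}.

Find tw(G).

A width-3 tree decomposition is:
Bags: B1 = {1, 2, 5, 6}  B2 = {1, 2, 5, 7}  B3 = {1, 2, 3, 7}  B4 = {1, 2, 3, 8}  B5 = {1, 2, 4, 5}  B6 = {0, 2, 3, 7}
Tree: B1–B2, B2–B3, B3–B4, B1–B5, B3–B6
Every bag has size at most 4, so the width is 4 − 1 = 3 and tw(G) ≤ 3. For the lower bound, the 4 vertices {0, 2, 3, 7} are pairwise adjacent, and any tree decomposition puts a clique entirely inside one bag — forcing width ≥ 3. Hence tw(G) = 3 exactly.

3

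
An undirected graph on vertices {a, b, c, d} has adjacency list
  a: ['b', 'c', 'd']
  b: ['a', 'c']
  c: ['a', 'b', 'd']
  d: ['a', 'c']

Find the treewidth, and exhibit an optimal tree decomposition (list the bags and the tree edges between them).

The largest bag has 3 vertices, giving width 2; this decomposition certifies tw(G) ≤ 2. On the other hand G contains the 3-clique {a, c, d}. A clique must lie in a single bag of any decomposition, so no decomposition can have width below 2. Hence tw(G) = 2 exactly.

Treewidth 2.
One optimal decomposition is:
Bags: B1 = {a, c, d}  B2 = {a, b, c}
Tree: B1–B2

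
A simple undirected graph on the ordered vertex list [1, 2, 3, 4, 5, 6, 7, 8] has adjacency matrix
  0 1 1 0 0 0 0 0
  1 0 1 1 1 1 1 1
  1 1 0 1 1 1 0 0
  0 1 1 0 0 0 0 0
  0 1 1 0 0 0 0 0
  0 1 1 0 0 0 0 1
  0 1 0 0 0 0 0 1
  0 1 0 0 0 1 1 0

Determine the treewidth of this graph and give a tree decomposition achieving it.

Each bag holds 3 vertices, so the decomposition has width 2, which upper-bounds the treewidth. For the lower bound, the 3 vertices {2, 6, 8} are pairwise adjacent, and any tree decomposition puts a clique entirely inside one bag — forcing width ≥ 2. Therefore the treewidth is 2.

Treewidth 2.
One optimal decomposition is:
Bags: B1 = {2, 3, 6}  B2 = {2, 3, 5}  B3 = {1, 2, 3}  B4 = {2, 6, 8}  B5 = {2, 7, 8}  B6 = {2, 3, 4}
Tree: B1–B2, B2–B3, B1–B4, B4–B5, B3–B6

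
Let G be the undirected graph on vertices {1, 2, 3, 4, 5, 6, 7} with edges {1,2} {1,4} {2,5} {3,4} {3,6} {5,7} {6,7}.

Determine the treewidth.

A width-2 tree decomposition is:
Bags: B1 = {5, 6, 7}  B2 = {2, 5, 6}  B3 = {1, 2, 6}  B4 = {1, 4, 6}  B5 = {3, 4, 6}
Tree: B1–B2, B2–B3, B3–B4, B4–B5
Each bag holds 3 vertices, so the decomposition has width 2, which upper-bounds the treewidth. For the lower bound, G contains the cycle 6–7–5–2–1–4–3–6, so G is not a forest; only forests have treewidth ≤ 1, hence tw(G) ≥ 2. Therefore the treewidth is 2.

2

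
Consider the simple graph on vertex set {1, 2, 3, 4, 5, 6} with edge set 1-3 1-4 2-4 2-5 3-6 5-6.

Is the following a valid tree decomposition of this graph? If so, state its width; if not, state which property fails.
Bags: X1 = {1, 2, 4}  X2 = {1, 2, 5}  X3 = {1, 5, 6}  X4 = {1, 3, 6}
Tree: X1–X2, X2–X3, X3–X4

Yes; width 2.

Checking the three conditions: (i) the bags cover all of {1, 2, 3, 4, 5, 6}; (ii) for each edge, some bag contains both endpoints; (iii) the bags containing any fixed vertex form a subtree. All hold, so the decomposition is valid with width 3 − 1 = 2.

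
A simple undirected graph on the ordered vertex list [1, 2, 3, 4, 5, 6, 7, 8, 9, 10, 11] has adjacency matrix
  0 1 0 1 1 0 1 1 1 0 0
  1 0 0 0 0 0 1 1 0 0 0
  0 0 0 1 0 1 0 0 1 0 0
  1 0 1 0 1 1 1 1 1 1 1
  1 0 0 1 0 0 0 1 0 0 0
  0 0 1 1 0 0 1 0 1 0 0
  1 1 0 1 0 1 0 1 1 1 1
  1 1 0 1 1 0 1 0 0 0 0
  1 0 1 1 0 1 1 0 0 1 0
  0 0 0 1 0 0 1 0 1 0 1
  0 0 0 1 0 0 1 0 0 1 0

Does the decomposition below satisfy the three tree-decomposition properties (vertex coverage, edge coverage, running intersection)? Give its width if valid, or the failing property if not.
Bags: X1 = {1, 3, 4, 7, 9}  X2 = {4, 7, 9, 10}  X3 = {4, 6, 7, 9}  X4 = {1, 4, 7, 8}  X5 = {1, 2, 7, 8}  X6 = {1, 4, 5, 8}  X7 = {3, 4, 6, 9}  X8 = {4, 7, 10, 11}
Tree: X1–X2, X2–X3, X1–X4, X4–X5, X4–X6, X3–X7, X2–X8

No — bags containing vertex 3 are not connected in the tree.

A tree decomposition must satisfy three properties: every vertex lies in some bag; for every edge, both endpoints lie together in some bag; and for every vertex, the bags containing it form a connected subtree. Here bags containing vertex 3 are not connected in the tree, so the decomposition is invalid.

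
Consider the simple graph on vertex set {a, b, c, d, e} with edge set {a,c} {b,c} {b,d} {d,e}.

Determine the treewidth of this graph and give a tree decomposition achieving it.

Each bag holds 2 vertices, so the decomposition has width 1, which upper-bounds the treewidth. Any graph with an edge has treewidth ≥ 1, and G has the edge a–c. Hence tw(G) = 1 exactly.

Treewidth 1.
Bags: B1 = {a, c}  B2 = {b, c}  B3 = {b, d}  B4 = {d, e}
Tree: B1–B2, B2–B3, B3–B4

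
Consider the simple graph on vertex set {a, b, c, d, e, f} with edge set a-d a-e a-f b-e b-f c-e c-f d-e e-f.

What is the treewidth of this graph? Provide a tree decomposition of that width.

Treewidth 2.
One optimal decomposition is:
Bags: B1 = {a, e, f}  B2 = {b, e, f}  B3 = {a, d, e}  B4 = {c, e, f}
Tree: B1–B2, B1–B3, B2–B4

The largest bag has 3 vertices, giving width 2; this decomposition certifies tw(G) ≤ 2. On the other hand G contains the 3-clique {a, d, e}. A clique must lie in a single bag of any decomposition, so no decomposition can have width below 2. Therefore the treewidth is 2.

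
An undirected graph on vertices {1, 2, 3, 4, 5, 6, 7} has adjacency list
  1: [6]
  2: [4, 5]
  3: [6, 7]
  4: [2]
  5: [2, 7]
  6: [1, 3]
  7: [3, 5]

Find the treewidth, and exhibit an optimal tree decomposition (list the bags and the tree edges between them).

Treewidth 1.
Bags: B1 = {2, 4}  B2 = {2, 5}  B3 = {5, 7}  B4 = {3, 7}  B5 = {3, 6}  B6 = {1, 6}
Tree: B1–B2, B2–B3, B3–B4, B4–B5, B5–B6

Each bag holds 2 vertices, so the decomposition has width 1, which upper-bounds the treewidth. Since G has at least one edge (e.g. 4–2), it is not an edgeless graph, so tw(G) ≥ 1. Combining the bounds, tw(G) = 1.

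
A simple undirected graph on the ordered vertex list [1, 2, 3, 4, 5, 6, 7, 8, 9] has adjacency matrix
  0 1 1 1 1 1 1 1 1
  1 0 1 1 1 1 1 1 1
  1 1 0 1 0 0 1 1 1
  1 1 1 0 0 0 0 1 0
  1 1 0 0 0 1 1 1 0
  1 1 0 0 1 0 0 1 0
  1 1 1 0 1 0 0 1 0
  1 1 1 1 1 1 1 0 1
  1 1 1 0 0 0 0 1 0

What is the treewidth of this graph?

A width-4 tree decomposition is:
Bags: B1 = {1, 2, 3, 4, 8}  B2 = {1, 2, 3, 8, 9}  B3 = {1, 2, 3, 7, 8}  B4 = {1, 2, 5, 7, 8}  B5 = {1, 2, 5, 6, 8}
Tree: B1–B2, B2–B3, B3–B4, B4–B5
Each bag holds 5 vertices, so the decomposition has width 4, which upper-bounds the treewidth. For the lower bound, the 5 vertices {1, 2, 3, 8, 9} are pairwise adjacent, and any tree decomposition puts a clique entirely inside one bag — forcing width ≥ 4. The upper and lower bounds meet at 4, so that is the treewidth.

4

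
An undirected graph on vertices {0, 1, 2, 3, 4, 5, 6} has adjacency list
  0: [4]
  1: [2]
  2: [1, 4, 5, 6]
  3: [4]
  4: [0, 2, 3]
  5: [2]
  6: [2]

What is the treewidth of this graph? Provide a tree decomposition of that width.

Treewidth 1.
One optimal decomposition is:
Bags: B1 = {2, 4}  B2 = {2, 6}  B3 = {0, 4}  B4 = {2, 5}  B5 = {1, 2}  B6 = {3, 4}
Tree: B1–B2, B1–B3, B1–B4, B1–B5, B3–B6

The largest bag has 2 vertices, giving width 1; this decomposition certifies tw(G) ≤ 1. G has an edge, so its treewidth is at least 1. Combining the bounds, tw(G) = 1.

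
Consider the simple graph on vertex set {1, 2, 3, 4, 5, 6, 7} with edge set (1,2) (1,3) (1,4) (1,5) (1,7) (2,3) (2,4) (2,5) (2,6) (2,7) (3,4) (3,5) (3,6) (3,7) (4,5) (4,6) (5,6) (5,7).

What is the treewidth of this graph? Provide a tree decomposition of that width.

Each bag holds 5 vertices, so the decomposition has width 4, which upper-bounds the treewidth. On the other hand G contains the 5-clique {1, 2, 3, 4, 5}. A clique must lie in a single bag of any decomposition, so no decomposition can have width below 4. Combining the bounds, tw(G) = 4.

Treewidth 4.
One such decomposition:
Bags: B1 = {1, 2, 3, 5, 7}  B2 = {1, 2, 3, 4, 5}  B3 = {2, 3, 4, 5, 6}
Tree: B1–B2, B2–B3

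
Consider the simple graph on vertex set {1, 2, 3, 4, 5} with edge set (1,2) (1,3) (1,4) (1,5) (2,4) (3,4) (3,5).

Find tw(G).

A width-2 tree decomposition is:
Bags: B1 = {1, 3, 5}  B2 = {1, 3, 4}  B3 = {1, 2, 4}
Tree: B1–B2, B2–B3
The largest bag has 3 vertices, giving width 2; this decomposition certifies tw(G) ≤ 2. Conversely, {1, 2, 4} is a clique of size 3, and the vertices of any clique must share a bag in every tree decomposition; so some bag has ≥ 3 vertices and tw(G) ≥ 2. Therefore the treewidth is 2.

2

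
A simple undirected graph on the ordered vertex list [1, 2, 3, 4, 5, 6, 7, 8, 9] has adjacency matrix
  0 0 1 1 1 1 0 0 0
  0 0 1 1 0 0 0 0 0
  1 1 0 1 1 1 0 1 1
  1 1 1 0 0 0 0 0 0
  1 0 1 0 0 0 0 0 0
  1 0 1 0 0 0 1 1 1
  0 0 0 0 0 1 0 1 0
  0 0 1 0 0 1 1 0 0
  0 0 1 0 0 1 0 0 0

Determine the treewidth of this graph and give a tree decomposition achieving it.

Treewidth 2.
Bags: B1 = {3, 6, 8}  B2 = {1, 3, 6}  B3 = {6, 7, 8}  B4 = {1, 3, 4}  B5 = {3, 6, 9}  B6 = {1, 3, 5}  B7 = {2, 3, 4}
Tree: B1–B2, B1–B3, B2–B4, B1–B5, B2–B6, B4–B7

Every bag has size at most 3, so the width is 3 − 1 = 2 and tw(G) ≤ 2. For the lower bound, the 3 vertices {3, 6, 8} are pairwise adjacent, and any tree decomposition puts a clique entirely inside one bag — forcing width ≥ 2. Combining the bounds, tw(G) = 2.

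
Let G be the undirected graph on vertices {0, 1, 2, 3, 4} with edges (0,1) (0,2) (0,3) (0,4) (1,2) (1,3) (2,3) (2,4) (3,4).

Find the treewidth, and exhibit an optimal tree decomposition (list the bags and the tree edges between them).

Every bag has size at most 4, so the width is 4 − 1 = 3 and tw(G) ≤ 3. For the lower bound, the 4 vertices {0, 1, 2, 3} are pairwise adjacent, and any tree decomposition puts a clique entirely inside one bag — forcing width ≥ 3. The upper and lower bounds meet at 3, so that is the treewidth.

Treewidth 3.
One such decomposition:
Bags: B1 = {0, 2, 3, 4}  B2 = {0, 1, 2, 3}
Tree: B1–B2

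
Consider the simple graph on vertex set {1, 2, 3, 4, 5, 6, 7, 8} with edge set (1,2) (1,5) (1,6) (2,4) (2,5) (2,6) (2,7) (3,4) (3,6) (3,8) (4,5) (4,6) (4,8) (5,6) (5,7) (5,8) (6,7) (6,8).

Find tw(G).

3

A width-3 tree decomposition is:
Bags: B1 = {4, 5, 6, 8}  B2 = {3, 4, 6, 8}  B3 = {2, 4, 5, 6}  B4 = {1, 2, 5, 6}  B5 = {2, 5, 6, 7}
Tree: B1–B2, B1–B3, B3–B4, B3–B5
The largest bag has 4 vertices, giving width 3; this decomposition certifies tw(G) ≤ 3. Conversely, {3, 4, 6, 8} is a clique of size 4, and the vertices of any clique must share a bag in every tree decomposition; so some bag has ≥ 4 vertices and tw(G) ≥ 3. Combining the bounds, tw(G) = 3.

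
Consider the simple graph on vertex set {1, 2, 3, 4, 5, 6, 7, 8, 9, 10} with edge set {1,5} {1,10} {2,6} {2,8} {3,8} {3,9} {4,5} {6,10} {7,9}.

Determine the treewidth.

A width-1 tree decomposition is:
Bags: B1 = {7, 9}  B2 = {3, 9}  B3 = {3, 8}  B4 = {2, 8}  B5 = {2, 6}  B6 = {6, 10}  B7 = {1, 10}  B8 = {1, 5}  B9 = {4, 5}
Tree: B1–B2, B2–B3, B3–B4, B4–B5, B5–B6, B6–B7, B7–B8, B8–B9
Each bag holds 2 vertices, so the decomposition has width 1, which upper-bounds the treewidth. Any graph with an edge has treewidth ≥ 1, and G has the edge 7–9. Combining the bounds, tw(G) = 1.

1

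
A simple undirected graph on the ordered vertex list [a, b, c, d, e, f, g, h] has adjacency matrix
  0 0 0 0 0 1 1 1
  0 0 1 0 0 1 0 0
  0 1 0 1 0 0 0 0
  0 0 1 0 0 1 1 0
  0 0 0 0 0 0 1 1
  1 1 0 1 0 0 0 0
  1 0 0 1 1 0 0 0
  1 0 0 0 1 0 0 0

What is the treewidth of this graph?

A width-2 tree decomposition is:
Bags: B1 = {e, g, h}  B2 = {a, g, h}  B3 = {a, d, g}  B4 = {a, d, f}  B5 = {c, d, f}  B6 = {b, c, f}
Tree: B1–B2, B2–B3, B3–B4, B4–B5, B5–B6
The largest bag has 3 vertices, giving width 2; this decomposition certifies tw(G) ≤ 2. For the lower bound, G contains the cycle e–h–a–g–e, so G is not a forest; only forests have treewidth ≤ 1, hence tw(G) ≥ 2. Therefore the treewidth is 2.

2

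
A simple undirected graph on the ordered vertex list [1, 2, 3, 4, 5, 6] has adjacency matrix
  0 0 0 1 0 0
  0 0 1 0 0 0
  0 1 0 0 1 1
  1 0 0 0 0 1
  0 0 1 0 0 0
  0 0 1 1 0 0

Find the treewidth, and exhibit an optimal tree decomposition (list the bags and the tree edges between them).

The largest bag has 2 vertices, giving width 1; this decomposition certifies tw(G) ≤ 1. Since G has at least one edge (e.g. 3–2), it is not an edgeless graph, so tw(G) ≥ 1. Hence tw(G) = 1 exactly.

Treewidth 1.
One such decomposition:
Bags: B1 = {2, 3}  B2 = {3, 6}  B3 = {3, 5}  B4 = {4, 6}  B5 = {1, 4}
Tree: B1–B2, B2–B3, B2–B4, B4–B5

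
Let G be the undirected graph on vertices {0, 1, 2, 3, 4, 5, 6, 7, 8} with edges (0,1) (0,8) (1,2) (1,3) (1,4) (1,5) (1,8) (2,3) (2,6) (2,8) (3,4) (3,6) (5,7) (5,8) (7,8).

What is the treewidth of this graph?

2

A width-2 tree decomposition is:
Bags: B1 = {1, 2, 3}  B2 = {1, 2, 8}  B3 = {1, 5, 8}  B4 = {5, 7, 8}  B5 = {1, 3, 4}  B6 = {2, 3, 6}  B7 = {0, 1, 8}
Tree: B1–B2, B2–B3, B3–B4, B1–B5, B1–B6, B3–B7
The largest bag has 3 vertices, giving width 2; this decomposition certifies tw(G) ≤ 2. Conversely, {0, 1, 8} is a clique of size 3, and the vertices of any clique must share a bag in every tree decomposition; so some bag has ≥ 3 vertices and tw(G) ≥ 2. Therefore the treewidth is 2.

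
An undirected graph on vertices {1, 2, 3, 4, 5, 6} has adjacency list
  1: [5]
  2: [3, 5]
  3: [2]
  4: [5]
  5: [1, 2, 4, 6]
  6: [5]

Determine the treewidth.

A width-1 tree decomposition is:
Bags: B1 = {2, 5}  B2 = {4, 5}  B3 = {1, 5}  B4 = {2, 3}  B5 = {5, 6}
Tree: B1–B2, B1–B3, B1–B4, B3–B5
Each bag holds 2 vertices, so the decomposition has width 1, which upper-bounds the treewidth. Since G has at least one edge (e.g. 2–5), it is not an edgeless graph, so tw(G) ≥ 1. The upper and lower bounds meet at 1, so that is the treewidth.

1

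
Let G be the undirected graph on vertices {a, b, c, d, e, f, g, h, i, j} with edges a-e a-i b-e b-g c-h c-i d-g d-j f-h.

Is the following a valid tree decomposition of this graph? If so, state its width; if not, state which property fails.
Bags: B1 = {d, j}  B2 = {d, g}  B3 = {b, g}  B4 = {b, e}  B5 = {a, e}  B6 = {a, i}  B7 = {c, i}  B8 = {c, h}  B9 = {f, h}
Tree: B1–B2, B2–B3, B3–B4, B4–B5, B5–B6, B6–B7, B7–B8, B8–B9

Vertex coverage: the bags together contain {a, b, c, d, e, f, g, h, i, j}, the full vertex set. Edge coverage: each edge of G has both endpoints in at least one bag. Running intersection: for every vertex, the bags containing it form a connected subtree. All three properties hold, so this is a valid tree decomposition of width max|bag| − 1 = 1, and hence tw(G) ≤ 1.

Yes; width 1.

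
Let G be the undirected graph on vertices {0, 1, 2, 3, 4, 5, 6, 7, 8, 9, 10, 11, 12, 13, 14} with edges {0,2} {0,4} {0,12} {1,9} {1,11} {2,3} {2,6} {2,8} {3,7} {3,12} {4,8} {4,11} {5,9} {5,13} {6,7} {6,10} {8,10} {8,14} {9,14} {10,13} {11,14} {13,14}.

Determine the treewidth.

3

A width-3 tree decomposition is:
Bags: B1 = {0, 3, 7, 12}  B2 = {0, 2, 3, 7}  B3 = {0, 2, 6, 7}  B4 = {0, 2, 4, 6}  B5 = {2, 4, 6, 8}  B6 = {4, 6, 8, 10}  B7 = {4, 8, 10, 11}  B8 = {8, 10, 11, 14}  B9 = {10, 11, 13, 14}  B10 = {1, 11, 13, 14}  B11 = {1, 9, 13, 14}  B12 = {1, 5, 9, 13}
Tree: B1–B2, B2–B3, B3–B4, B4–B5, B5–B6, B6–B7, B7–B8, B8–B9, B9–B10, B10–B11, B11–B12
Every bag has size at most 4, so the width is 4 − 1 = 3 and tw(G) ≤ 3. For the lower bound: the 4 vertex sets {3,7,12}, {0}, {2}, {4,6,8,10} are disjoint, each induces a connected subgraph, and every pair is joined by at least one edge of G. Contracting each set to a single vertex therefore yields K_{4} as a minor, and since treewidth is minor-monotone, tw(G) ≥ tw(K_{4}) = 3. Combining the bounds, tw(G) = 3.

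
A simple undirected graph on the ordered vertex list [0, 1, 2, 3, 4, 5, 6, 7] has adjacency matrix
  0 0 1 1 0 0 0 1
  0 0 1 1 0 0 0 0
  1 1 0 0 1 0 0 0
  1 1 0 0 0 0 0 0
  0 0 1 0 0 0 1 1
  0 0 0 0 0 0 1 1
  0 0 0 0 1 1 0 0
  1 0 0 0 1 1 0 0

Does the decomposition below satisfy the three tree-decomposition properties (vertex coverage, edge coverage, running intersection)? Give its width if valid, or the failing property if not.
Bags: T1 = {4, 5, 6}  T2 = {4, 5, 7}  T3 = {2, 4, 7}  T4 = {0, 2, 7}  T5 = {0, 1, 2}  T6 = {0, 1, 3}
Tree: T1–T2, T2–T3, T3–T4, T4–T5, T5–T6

Yes; width 2.

Every vertex of G appears in some bag (union = {0, 1, 2, 3, 4, 5, 6, 7}); every edge is covered by a bag; and for each vertex v the set of bags containing v is connected in the bag tree. The decomposition is therefore valid. The largest bag has 3 vertices, so the width is 2.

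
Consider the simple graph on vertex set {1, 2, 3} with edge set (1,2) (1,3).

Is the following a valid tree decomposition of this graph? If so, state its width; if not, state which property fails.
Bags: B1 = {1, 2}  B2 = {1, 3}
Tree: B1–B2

Yes; width 1.

Every vertex of G appears in some bag (union = {1, 2, 3}); every edge is covered by a bag; and for each vertex v the set of bags containing v is connected in the bag tree. The decomposition is therefore valid. The largest bag has 2 vertices, so the width is 1.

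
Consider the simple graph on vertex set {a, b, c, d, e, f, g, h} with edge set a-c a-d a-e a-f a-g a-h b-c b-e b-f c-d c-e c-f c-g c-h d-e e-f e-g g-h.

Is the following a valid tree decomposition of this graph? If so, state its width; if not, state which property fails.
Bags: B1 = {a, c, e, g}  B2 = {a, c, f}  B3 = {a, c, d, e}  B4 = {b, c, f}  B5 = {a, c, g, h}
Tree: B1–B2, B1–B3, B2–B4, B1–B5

A tree decomposition must satisfy three properties: every vertex lies in some bag; for every edge, both endpoints lie together in some bag; and for every vertex, the bags containing it form a connected subtree. Here edge (e,f) lies in no bag, so the decomposition is invalid.

No — edge (e,f) lies in no bag.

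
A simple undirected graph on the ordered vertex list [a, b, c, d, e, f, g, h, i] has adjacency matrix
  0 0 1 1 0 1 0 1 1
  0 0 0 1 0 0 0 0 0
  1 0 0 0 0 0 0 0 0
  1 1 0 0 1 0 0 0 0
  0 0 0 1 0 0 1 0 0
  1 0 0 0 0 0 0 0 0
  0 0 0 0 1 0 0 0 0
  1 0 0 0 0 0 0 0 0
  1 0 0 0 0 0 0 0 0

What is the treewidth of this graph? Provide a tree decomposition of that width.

Treewidth 1.
One optimal decomposition is:
Bags: B1 = {d, e}  B2 = {a, d}  B3 = {a, i}  B4 = {a, f}  B5 = {a, c}  B6 = {b, d}  B7 = {e, g}  B8 = {a, h}
Tree: B1–B2, B2–B3, B3–B4, B4–B5, B2–B6, B1–B7, B4–B8

Every bag has size at most 2, so the width is 2 − 1 = 1 and tw(G) ≤ 1. G has an edge, so its treewidth is at least 1. Therefore the treewidth is 1.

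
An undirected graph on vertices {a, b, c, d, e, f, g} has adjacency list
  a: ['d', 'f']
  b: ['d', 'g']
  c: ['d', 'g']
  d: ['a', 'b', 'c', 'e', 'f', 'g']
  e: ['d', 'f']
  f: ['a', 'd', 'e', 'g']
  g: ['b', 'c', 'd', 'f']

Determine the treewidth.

A width-2 tree decomposition is:
Bags: B1 = {a, d, f}  B2 = {d, f, g}  B3 = {d, e, f}  B4 = {b, d, g}  B5 = {c, d, g}
Tree: B1–B2, B2–B3, B2–B4, B4–B5
Each bag holds 3 vertices, so the decomposition has width 2, which upper-bounds the treewidth. On the other hand G contains the 3-clique {c, d, g}. A clique must lie in a single bag of any decomposition, so no decomposition can have width below 2. Combining the bounds, tw(G) = 2.

2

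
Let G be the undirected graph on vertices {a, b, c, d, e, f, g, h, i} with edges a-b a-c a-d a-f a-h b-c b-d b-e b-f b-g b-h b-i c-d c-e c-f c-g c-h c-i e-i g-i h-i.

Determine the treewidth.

A width-3 tree decomposition is:
Bags: B1 = {a, b, c, d}  B2 = {a, b, c, f}  B3 = {a, b, c, h}  B4 = {b, c, h, i}  B5 = {b, c, g, i}  B6 = {b, c, e, i}
Tree: B1–B2, B2–B3, B3–B4, B4–B5, B5–B6
Each bag holds 4 vertices, so the decomposition has width 3, which upper-bounds the treewidth. On the other hand G contains the 4-clique {a, b, c, d}. A clique must lie in a single bag of any decomposition, so no decomposition can have width below 3. The upper and lower bounds meet at 3, so that is the treewidth.

3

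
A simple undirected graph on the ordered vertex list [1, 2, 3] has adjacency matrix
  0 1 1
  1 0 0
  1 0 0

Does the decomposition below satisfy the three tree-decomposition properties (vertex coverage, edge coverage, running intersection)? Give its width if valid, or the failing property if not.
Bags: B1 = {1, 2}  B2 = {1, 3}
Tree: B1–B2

Yes; width 1.

Every vertex of G appears in some bag (union = {1, 2, 3}); every edge is covered by a bag; and for each vertex v the set of bags containing v is connected in the bag tree. The decomposition is therefore valid. The largest bag has 2 vertices, so the width is 1.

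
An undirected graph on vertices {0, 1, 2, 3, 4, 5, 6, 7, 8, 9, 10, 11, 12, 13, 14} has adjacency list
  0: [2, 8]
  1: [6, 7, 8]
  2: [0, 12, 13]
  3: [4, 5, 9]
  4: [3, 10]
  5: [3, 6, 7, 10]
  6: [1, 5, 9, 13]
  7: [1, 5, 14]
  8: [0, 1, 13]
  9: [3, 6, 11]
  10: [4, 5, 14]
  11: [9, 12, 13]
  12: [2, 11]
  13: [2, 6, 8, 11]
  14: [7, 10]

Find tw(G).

A width-3 tree decomposition is:
Bags: B1 = {4, 7, 10, 14}  B2 = {4, 5, 7, 10}  B3 = {3, 4, 5, 7}  B4 = {1, 3, 5, 7}  B5 = {1, 3, 5, 6}  B6 = {1, 3, 6, 9}  B7 = {1, 6, 8, 9}  B8 = {6, 8, 9, 13}  B9 = {8, 9, 11, 13}  B10 = {0, 8, 11, 13}  B11 = {0, 2, 11, 13}  B12 = {0, 2, 11, 12}
Tree: B1–B2, B2–B3, B3–B4, B4–B5, B5–B6, B6–B7, B7–B8, B8–B9, B9–B10, B10–B11, B11–B12
Every bag has size at most 4, so the width is 4 − 1 = 3 and tw(G) ≤ 3. For the lower bound: the 4 vertex sets {4,10,14}, {7}, {5}, {1,3,6,9} are disjoint, each induces a connected subgraph, and every pair is joined by at least one edge of G. Contracting each set to a single vertex therefore yields K_{4} as a minor, and since treewidth is minor-monotone, tw(G) ≥ tw(K_{4}) = 3. Combining the bounds, tw(G) = 3.

3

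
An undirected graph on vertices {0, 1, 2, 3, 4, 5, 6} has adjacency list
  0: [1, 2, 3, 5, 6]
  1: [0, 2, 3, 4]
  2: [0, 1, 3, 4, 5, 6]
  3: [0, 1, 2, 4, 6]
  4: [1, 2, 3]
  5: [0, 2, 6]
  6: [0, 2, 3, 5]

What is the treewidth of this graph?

3

A width-3 tree decomposition is:
Bags: B1 = {0, 2, 5, 6}  B2 = {0, 2, 3, 6}  B3 = {0, 1, 2, 3}  B4 = {1, 2, 3, 4}
Tree: B1–B2, B2–B3, B3–B4
The largest bag has 4 vertices, giving width 3; this decomposition certifies tw(G) ≤ 3. For the lower bound, the 4 vertices {0, 1, 2, 3} are pairwise adjacent, and any tree decomposition puts a clique entirely inside one bag — forcing width ≥ 3. Hence tw(G) = 3 exactly.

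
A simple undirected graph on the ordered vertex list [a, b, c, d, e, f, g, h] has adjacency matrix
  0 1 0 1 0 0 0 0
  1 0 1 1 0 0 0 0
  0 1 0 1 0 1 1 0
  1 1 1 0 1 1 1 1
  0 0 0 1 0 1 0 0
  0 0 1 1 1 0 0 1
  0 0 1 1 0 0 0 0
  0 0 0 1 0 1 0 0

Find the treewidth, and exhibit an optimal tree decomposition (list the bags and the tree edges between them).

Each bag holds 3 vertices, so the decomposition has width 2, which upper-bounds the treewidth. Conversely, {c, d, g} is a clique of size 3, and the vertices of any clique must share a bag in every tree decomposition; so some bag has ≥ 3 vertices and tw(G) ≥ 2. Hence tw(G) = 2 exactly.

Treewidth 2.
One optimal decomposition is:
Bags: B1 = {a, b, d}  B2 = {b, c, d}  B3 = {c, d, g}  B4 = {c, d, f}  B5 = {d, e, f}  B6 = {d, f, h}
Tree: B1–B2, B2–B3, B2–B4, B4–B5, B5–B6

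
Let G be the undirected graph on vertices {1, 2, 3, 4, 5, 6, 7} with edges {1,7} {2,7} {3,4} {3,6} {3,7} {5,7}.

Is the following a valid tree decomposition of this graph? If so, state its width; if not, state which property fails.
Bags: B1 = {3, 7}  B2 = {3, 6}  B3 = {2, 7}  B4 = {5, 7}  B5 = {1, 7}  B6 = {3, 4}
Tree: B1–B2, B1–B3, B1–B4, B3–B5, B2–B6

Checking the three conditions: (i) the bags cover all of {1, 2, 3, 4, 5, 6, 7}; (ii) for each edge, some bag contains both endpoints; (iii) the bags containing any fixed vertex form a subtree. All hold, so the decomposition is valid with width 2 − 1 = 1.

Yes; width 1.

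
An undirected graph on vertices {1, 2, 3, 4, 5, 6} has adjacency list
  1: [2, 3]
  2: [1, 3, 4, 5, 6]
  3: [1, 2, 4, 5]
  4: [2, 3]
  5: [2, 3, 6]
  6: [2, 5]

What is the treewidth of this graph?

A width-2 tree decomposition is:
Bags: B1 = {2, 5, 6}  B2 = {2, 3, 5}  B3 = {1, 2, 3}  B4 = {2, 3, 4}
Tree: B1–B2, B2–B3, B3–B4
Every bag has size at most 3, so the width is 3 − 1 = 2 and tw(G) ≤ 2. Conversely, {1, 2, 3} is a clique of size 3, and the vertices of any clique must share a bag in every tree decomposition; so some bag has ≥ 3 vertices and tw(G) ≥ 2. The upper and lower bounds meet at 2, so that is the treewidth.

2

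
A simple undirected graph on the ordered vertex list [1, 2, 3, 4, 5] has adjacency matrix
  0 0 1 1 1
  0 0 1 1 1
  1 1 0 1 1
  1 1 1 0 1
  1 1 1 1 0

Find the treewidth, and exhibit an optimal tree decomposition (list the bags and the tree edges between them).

Treewidth 3.
One optimal decomposition is:
Bags: B1 = {1, 3, 4, 5}  B2 = {2, 3, 4, 5}
Tree: B1–B2

The largest bag has 4 vertices, giving width 3; this decomposition certifies tw(G) ≤ 3. For the lower bound, the 4 vertices {1, 3, 4, 5} are pairwise adjacent, and any tree decomposition puts a clique entirely inside one bag — forcing width ≥ 3. The upper and lower bounds meet at 3, so that is the treewidth.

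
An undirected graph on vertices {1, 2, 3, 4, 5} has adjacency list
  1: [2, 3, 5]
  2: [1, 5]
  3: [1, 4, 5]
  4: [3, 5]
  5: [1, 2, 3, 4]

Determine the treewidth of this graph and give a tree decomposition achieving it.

Treewidth 2.
Bags: B1 = {1, 2, 5}  B2 = {1, 3, 5}  B3 = {3, 4, 5}
Tree: B1–B2, B2–B3

The largest bag has 3 vertices, giving width 2; this decomposition certifies tw(G) ≤ 2. Conversely, {1, 2, 5} is a clique of size 3, and the vertices of any clique must share a bag in every tree decomposition; so some bag has ≥ 3 vertices and tw(G) ≥ 2. The upper and lower bounds meet at 2, so that is the treewidth.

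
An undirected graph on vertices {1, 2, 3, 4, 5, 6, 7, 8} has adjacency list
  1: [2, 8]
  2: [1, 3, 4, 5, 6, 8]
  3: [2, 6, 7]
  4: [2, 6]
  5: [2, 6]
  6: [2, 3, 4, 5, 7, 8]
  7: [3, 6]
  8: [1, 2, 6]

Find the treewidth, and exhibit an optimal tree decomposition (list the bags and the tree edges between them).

Treewidth 2.
Bags: B1 = {2, 3, 6}  B2 = {2, 4, 6}  B3 = {2, 6, 8}  B4 = {3, 6, 7}  B5 = {1, 2, 8}  B6 = {2, 5, 6}
Tree: B1–B2, B2–B3, B1–B4, B3–B5, B1–B6

The largest bag has 3 vertices, giving width 2; this decomposition certifies tw(G) ≤ 2. On the other hand G contains the 3-clique {1, 2, 8}. A clique must lie in a single bag of any decomposition, so no decomposition can have width below 2. Hence tw(G) = 2 exactly.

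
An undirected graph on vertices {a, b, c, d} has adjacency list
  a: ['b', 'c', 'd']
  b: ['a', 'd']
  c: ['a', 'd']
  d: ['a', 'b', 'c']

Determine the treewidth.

A width-2 tree decomposition is:
Bags: B1 = {a, b, d}  B2 = {a, c, d}
Tree: B1–B2
Every bag has size at most 3, so the width is 3 − 1 = 2 and tw(G) ≤ 2. On the other hand G contains the 3-clique {a, c, d}. A clique must lie in a single bag of any decomposition, so no decomposition can have width below 2. Combining the bounds, tw(G) = 2.

2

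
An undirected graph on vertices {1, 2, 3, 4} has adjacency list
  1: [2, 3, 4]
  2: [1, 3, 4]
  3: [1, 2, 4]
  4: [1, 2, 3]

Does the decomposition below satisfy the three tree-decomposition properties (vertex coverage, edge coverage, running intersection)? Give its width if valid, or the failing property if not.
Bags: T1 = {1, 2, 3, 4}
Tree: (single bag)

Yes; width 3.

Vertex coverage: the bags together contain {1, 2, 3, 4}, the full vertex set. Edge coverage: each edge of G has both endpoints in at least one bag. Running intersection: for every vertex, the bags containing it form a connected subtree. All three properties hold, so this is a valid tree decomposition of width max|bag| − 1 = 3, and hence tw(G) ≤ 3.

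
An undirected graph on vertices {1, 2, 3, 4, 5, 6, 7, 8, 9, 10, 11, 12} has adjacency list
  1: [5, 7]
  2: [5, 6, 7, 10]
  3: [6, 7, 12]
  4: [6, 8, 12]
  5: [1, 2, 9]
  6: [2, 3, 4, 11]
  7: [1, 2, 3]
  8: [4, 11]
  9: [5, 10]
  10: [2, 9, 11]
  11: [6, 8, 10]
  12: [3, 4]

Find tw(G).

A width-3 tree decomposition is:
Bags: B1 = {3, 4, 8, 12}  B2 = {3, 4, 6, 8}  B3 = {3, 6, 8, 11}  B4 = {3, 6, 7, 11}  B5 = {2, 6, 7, 11}  B6 = {2, 7, 10, 11}  B7 = {1, 2, 7, 10}  B8 = {1, 2, 5, 10}  B9 = {1, 5, 9, 10}
Tree: B1–B2, B2–B3, B3–B4, B4–B5, B5–B6, B6–B7, B7–B8, B8–B9
Each bag holds 4 vertices, so the decomposition has width 3, which upper-bounds the treewidth. For the lower bound: the 4 vertex sets {4,8,12}, {3}, {6}, {2,7,10,11} are disjoint, each induces a connected subgraph, and every pair is joined by at least one edge of G. Contracting each set to a single vertex therefore yields K_{4} as a minor, and since treewidth is minor-monotone, tw(G) ≥ tw(K_{4}) = 3. Combining the bounds, tw(G) = 3.

3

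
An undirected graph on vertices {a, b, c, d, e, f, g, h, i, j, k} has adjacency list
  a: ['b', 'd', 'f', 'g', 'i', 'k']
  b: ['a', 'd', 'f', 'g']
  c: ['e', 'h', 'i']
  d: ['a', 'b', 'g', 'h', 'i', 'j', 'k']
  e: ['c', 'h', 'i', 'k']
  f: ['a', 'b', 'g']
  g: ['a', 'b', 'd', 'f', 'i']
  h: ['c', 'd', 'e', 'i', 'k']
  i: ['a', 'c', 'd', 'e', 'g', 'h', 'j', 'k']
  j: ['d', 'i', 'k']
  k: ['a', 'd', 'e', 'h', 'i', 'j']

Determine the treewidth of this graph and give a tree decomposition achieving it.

Treewidth 3.
Bags: B1 = {a, b, d, g}  B2 = {a, d, g, i}  B3 = {a, d, i, k}  B4 = {d, h, i, k}  B5 = {e, h, i, k}  B6 = {c, e, h, i}  B7 = {d, i, j, k}  B8 = {a, b, f, g}
Tree: B1–B2, B2–B3, B3–B4, B4–B5, B5–B6, B4–B7, B1–B8

Every bag has size at most 4, so the width is 4 − 1 = 3 and tw(G) ≤ 3. On the other hand G contains the 4-clique {a, b, f, g}. A clique must lie in a single bag of any decomposition, so no decomposition can have width below 3. Therefore the treewidth is 3.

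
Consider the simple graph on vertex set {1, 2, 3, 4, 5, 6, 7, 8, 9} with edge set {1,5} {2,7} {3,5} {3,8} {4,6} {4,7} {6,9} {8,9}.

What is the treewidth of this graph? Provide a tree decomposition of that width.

The largest bag has 2 vertices, giving width 1; this decomposition certifies tw(G) ≤ 1. Any graph with an edge has treewidth ≥ 1, and G has the edge 2–7. Therefore the treewidth is 1.

Treewidth 1.
Bags: B1 = {2, 7}  B2 = {4, 7}  B3 = {4, 6}  B4 = {6, 9}  B5 = {8, 9}  B6 = {3, 8}  B7 = {3, 5}  B8 = {1, 5}
Tree: B1–B2, B2–B3, B3–B4, B4–B5, B5–B6, B6–B7, B7–B8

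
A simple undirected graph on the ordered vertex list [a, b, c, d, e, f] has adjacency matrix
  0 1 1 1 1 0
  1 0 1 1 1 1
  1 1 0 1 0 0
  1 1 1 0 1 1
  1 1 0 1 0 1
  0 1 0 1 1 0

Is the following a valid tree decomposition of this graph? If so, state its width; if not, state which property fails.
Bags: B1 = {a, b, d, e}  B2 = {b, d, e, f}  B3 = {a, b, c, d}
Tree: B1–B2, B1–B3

Yes; width 3.

Every vertex of G appears in some bag (union = {a, b, c, d, e, f}); every edge is covered by a bag; and for each vertex v the set of bags containing v is connected in the bag tree. The decomposition is therefore valid. The largest bag has 4 vertices, so the width is 3.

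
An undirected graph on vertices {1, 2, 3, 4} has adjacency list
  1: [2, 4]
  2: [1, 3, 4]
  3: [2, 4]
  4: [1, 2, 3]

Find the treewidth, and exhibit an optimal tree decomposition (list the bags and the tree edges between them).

The largest bag has 3 vertices, giving width 2; this decomposition certifies tw(G) ≤ 2. Conversely, {1, 2, 4} is a clique of size 3, and the vertices of any clique must share a bag in every tree decomposition; so some bag has ≥ 3 vertices and tw(G) ≥ 2. The upper and lower bounds meet at 2, so that is the treewidth.

Treewidth 2.
Bags: B1 = {1, 2, 4}  B2 = {2, 3, 4}
Tree: B1–B2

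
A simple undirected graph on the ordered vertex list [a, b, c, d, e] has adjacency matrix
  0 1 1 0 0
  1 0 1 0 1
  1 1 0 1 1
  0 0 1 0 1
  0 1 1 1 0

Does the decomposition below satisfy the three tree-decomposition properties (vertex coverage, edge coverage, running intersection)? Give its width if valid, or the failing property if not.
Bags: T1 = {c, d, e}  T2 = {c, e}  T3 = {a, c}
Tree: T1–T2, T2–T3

No — vertex b appears in no bag.

A tree decomposition must satisfy three properties: every vertex lies in some bag; for every edge, both endpoints lie together in some bag; and for every vertex, the bags containing it form a connected subtree. Here vertex b appears in no bag, so the decomposition is invalid.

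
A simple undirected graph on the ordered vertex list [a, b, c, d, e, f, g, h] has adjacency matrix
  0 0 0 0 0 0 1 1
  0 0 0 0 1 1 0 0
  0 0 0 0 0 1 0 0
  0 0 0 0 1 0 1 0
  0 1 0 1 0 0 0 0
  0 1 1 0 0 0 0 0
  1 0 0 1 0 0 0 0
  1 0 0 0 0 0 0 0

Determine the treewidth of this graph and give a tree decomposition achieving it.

Treewidth 1.
One such decomposition:
Bags: B1 = {a, h}  B2 = {a, g}  B3 = {d, g}  B4 = {d, e}  B5 = {b, e}  B6 = {b, f}  B7 = {c, f}
Tree: B1–B2, B2–B3, B3–B4, B4–B5, B5–B6, B6–B7

Every bag has size at most 2, so the width is 2 − 1 = 1 and tw(G) ≤ 1. Since G has at least one edge (e.g. h–a), it is not an edgeless graph, so tw(G) ≥ 1. The upper and lower bounds meet at 1, so that is the treewidth.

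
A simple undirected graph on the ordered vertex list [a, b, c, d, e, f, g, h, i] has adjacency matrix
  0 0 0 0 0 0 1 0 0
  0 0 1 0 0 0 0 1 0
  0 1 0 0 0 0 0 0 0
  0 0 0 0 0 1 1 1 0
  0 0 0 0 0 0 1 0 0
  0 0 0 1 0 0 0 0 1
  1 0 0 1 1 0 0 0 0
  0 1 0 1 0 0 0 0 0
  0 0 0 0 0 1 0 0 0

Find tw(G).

1

A width-1 tree decomposition is:
Bags: B1 = {d, g}  B2 = {d, h}  B3 = {b, h}  B4 = {d, f}  B5 = {b, c}  B6 = {a, g}  B7 = {f, i}  B8 = {e, g}
Tree: B1–B2, B2–B3, B1–B4, B3–B5, B1–B6, B4–B7, B6–B8
Each bag holds 2 vertices, so the decomposition has width 1, which upper-bounds the treewidth. Since G has at least one edge (e.g. g–d), it is not an edgeless graph, so tw(G) ≥ 1. The upper and lower bounds meet at 1, so that is the treewidth.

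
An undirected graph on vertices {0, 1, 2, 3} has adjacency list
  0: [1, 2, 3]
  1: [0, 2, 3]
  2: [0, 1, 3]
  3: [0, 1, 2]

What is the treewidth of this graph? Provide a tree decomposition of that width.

Treewidth 3.
One optimal decomposition is:
Bags: B1 = {0, 1, 2, 3}
Tree: (single bag)

With just one bag of size 4, the width is 4 − 1 = 3, so tw(G) ≤ 3. For the lower bound, the 4 vertices {0, 1, 2, 3} are pairwise adjacent, and any tree decomposition puts a clique entirely inside one bag — forcing width ≥ 3. Therefore the treewidth is 3.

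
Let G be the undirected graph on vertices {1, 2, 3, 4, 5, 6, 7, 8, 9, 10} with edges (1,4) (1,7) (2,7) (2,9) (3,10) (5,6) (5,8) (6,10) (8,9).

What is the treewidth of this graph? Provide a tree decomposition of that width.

Treewidth 1.
One such decomposition:
Bags: B1 = {3, 10}  B2 = {6, 10}  B3 = {5, 6}  B4 = {5, 8}  B5 = {8, 9}  B6 = {2, 9}  B7 = {2, 7}  B8 = {1, 7}  B9 = {1, 4}
Tree: B1–B2, B2–B3, B3–B4, B4–B5, B5–B6, B6–B7, B7–B8, B8–B9

Each bag holds 2 vertices, so the decomposition has width 1, which upper-bounds the treewidth. Since G has at least one edge (e.g. 3–10), it is not an edgeless graph, so tw(G) ≥ 1. Hence tw(G) = 1 exactly.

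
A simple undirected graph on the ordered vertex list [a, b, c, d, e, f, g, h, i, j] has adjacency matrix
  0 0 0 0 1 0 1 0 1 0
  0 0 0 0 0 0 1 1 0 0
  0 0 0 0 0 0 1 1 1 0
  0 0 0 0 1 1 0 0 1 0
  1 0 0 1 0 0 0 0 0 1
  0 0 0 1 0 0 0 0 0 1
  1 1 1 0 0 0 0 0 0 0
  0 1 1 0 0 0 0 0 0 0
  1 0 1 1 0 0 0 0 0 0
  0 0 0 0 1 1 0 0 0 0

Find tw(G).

A width-2 tree decomposition is:
Bags: B1 = {b, c, h}  B2 = {b, c, g}  B3 = {c, g, i}  B4 = {a, g, i}  B5 = {a, d, i}  B6 = {a, d, e}  B7 = {d, e, f}  B8 = {e, f, j}
Tree: B1–B2, B2–B3, B3–B4, B4–B5, B5–B6, B6–B7, B7–B8
Each bag holds 3 vertices, so the decomposition has width 2, which upper-bounds the treewidth. The edges h–b–g–c–h form a cycle, so G is not a tree and its treewidth is at least 2. The upper and lower bounds meet at 2, so that is the treewidth.

2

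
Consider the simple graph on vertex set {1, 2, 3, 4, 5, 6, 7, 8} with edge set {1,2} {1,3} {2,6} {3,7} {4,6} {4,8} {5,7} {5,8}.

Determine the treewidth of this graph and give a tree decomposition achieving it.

Every bag has size at most 3, so the width is 3 − 1 = 2 and tw(G) ≤ 2. The edges 6–2–1–3–7–5–8–4–6 form a cycle, so G is not a tree and its treewidth is at least 2. Therefore the treewidth is 2.

Treewidth 2.
One such decomposition:
Bags: B1 = {1, 2, 6}  B2 = {1, 3, 6}  B3 = {3, 6, 7}  B4 = {5, 6, 7}  B5 = {5, 6, 8}  B6 = {4, 6, 8}
Tree: B1–B2, B2–B3, B3–B4, B4–B5, B5–B6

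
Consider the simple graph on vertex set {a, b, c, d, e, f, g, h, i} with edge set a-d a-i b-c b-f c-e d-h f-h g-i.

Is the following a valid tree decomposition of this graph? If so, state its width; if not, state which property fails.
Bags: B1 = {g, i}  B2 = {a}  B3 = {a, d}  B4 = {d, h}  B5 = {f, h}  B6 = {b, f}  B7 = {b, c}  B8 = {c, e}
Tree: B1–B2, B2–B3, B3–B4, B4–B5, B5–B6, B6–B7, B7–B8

No — edge (i,a) lies in no bag.

A tree decomposition must satisfy three properties: every vertex lies in some bag; for every edge, both endpoints lie together in some bag; and for every vertex, the bags containing it form a connected subtree. Here edge (i,a) lies in no bag, so the decomposition is invalid.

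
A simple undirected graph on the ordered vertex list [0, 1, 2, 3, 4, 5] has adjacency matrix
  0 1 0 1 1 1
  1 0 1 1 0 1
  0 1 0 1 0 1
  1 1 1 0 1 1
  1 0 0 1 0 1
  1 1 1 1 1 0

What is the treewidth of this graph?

A width-3 tree decomposition is:
Bags: B1 = {0, 3, 4, 5}  B2 = {0, 1, 3, 5}  B3 = {1, 2, 3, 5}
Tree: B1–B2, B2–B3
The largest bag has 4 vertices, giving width 3; this decomposition certifies tw(G) ≤ 3. Conversely, {0, 1, 3, 5} is a clique of size 4, and the vertices of any clique must share a bag in every tree decomposition; so some bag has ≥ 4 vertices and tw(G) ≥ 3. Hence tw(G) = 3 exactly.

3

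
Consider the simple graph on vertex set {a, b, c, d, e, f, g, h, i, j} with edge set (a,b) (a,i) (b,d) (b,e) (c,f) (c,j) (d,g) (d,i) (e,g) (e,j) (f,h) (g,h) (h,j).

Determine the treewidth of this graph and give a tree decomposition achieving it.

Treewidth 2.
Bags: B1 = {a, d, i}  B2 = {a, b, d}  B3 = {b, d, g}  B4 = {b, e, g}  B5 = {e, g, h}  B6 = {e, h, j}  B7 = {f, h, j}  B8 = {c, f, j}
Tree: B1–B2, B2–B3, B3–B4, B4–B5, B5–B6, B6–B7, B7–B8

Every bag has size at most 3, so the width is 3 − 1 = 2 and tw(G) ≤ 2. Since i–a–b–d–i is a cycle in G, G is not acyclic. Forests are exactly the graphs of treewidth ≤ 1, so tw(G) ≥ 2. The upper and lower bounds meet at 2, so that is the treewidth.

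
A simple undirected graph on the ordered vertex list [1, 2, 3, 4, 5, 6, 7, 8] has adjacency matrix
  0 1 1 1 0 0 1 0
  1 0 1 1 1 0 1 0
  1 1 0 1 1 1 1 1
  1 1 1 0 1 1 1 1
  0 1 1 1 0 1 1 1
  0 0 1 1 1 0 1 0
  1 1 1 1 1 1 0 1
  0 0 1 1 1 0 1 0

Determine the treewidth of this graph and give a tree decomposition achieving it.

Every bag has size at most 5, so the width is 5 − 1 = 4 and tw(G) ≤ 4. Conversely, {1, 2, 3, 4, 7} is a clique of size 5, and the vertices of any clique must share a bag in every tree decomposition; so some bag has ≥ 5 vertices and tw(G) ≥ 4. The upper and lower bounds meet at 4, so that is the treewidth.

Treewidth 4.
One such decomposition:
Bags: B1 = {2, 3, 4, 5, 7}  B2 = {3, 4, 5, 6, 7}  B3 = {3, 4, 5, 7, 8}  B4 = {1, 2, 3, 4, 7}
Tree: B1–B2, B1–B3, B1–B4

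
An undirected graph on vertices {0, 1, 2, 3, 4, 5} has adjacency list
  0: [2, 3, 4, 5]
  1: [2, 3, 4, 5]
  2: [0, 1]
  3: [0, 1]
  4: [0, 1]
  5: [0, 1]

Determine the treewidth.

A width-2 tree decomposition is:
Bags: B1 = {0, 1, 3}  B2 = {0, 1, 2}  B3 = {0, 1, 4}  B4 = {0, 1, 5}
Tree: B1–B2, B2–B3, B3–B4
The largest bag has 3 vertices, giving width 2; this decomposition certifies tw(G) ≤ 2. The edges 1–3–0–2–1 form a cycle, so G is not a tree and its treewidth is at least 2. Hence tw(G) = 2 exactly.

2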